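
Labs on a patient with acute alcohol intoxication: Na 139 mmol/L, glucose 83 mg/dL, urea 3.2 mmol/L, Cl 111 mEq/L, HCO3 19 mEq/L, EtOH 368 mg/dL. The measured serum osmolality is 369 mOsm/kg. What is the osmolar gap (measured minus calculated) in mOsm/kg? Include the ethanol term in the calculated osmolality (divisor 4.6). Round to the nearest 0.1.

Calculated osmolality = 2·Na + glucose/18 + urea + ethanol/4.6
= 2·139 + 83/18 + 3.2 + 368/4.6
= 278 + 4.61 + 3.20 + 80
= 365.81 mOsm/kg ≈ 365.8 mOsm/kg
Osmolar gap = measured − calculated = 369 − 365.8 = 3.2 mOsm/kg

3.2 mOsm/kg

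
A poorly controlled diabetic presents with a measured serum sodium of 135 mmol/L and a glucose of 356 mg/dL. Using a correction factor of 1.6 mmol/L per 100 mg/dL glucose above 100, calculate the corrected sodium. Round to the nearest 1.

139 mmol/L

Corrected Na = measured Na + 1.6 · (glucose − 100)/100
= 135 + 1.6 · (356 − 100)/100
= 135 + 4.1
= 139.1 mmol/L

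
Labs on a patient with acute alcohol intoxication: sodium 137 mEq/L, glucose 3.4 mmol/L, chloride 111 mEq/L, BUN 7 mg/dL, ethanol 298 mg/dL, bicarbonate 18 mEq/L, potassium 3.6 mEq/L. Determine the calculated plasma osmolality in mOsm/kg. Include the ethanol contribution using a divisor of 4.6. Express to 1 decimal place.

344.7 mOsm/kg

Calculated osmolality = 2·Na + glucose + BUN/2.8 + ethanol/4.6
= 2·137 + 3.4 + 7/2.8 + 298/4.6
= 274 + 3.40 + 2.50 + 64.78
= 344.68 mOsm/kg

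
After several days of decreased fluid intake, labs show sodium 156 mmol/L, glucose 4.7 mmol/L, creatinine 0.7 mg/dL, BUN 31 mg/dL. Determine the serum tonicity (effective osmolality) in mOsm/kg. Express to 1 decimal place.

Effective osmolality excludes urea (freely permeant across cell membranes):
2·Na + glucose
= 2·156 + 4.7
= 312 + 4.7
= 316.7 mOsm/kg

316.7 mOsm/kg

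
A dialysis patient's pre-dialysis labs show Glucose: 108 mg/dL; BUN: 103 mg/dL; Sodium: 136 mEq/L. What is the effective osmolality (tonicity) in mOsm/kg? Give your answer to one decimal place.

Effective osmolality excludes urea (freely permeant across cell membranes):
2·Na + glucose/18
= 2·136 + 108/18
= 272 + 6
= 278 mOsm/kg

278.0 mOsm/kg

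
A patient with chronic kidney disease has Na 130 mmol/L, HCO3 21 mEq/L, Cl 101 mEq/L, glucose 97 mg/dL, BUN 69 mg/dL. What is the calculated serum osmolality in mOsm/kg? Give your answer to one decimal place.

Calculated osmolality = 2·Na + glucose/18 + BUN/2.8
= 2·130 + 97/18 + 69/2.8
= 260 + 5.39 + 24.64
= 290.03 mOsm/kg

290.0 mOsm/kg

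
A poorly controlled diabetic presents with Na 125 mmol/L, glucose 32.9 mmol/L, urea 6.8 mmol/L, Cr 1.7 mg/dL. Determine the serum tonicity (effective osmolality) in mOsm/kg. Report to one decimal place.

282.9 mOsm/kg

Effective osmolality excludes urea (freely permeant across cell membranes):
2·Na + glucose
= 2·125 + 32.9
= 250 + 32.9
= 282.9 mOsm/kg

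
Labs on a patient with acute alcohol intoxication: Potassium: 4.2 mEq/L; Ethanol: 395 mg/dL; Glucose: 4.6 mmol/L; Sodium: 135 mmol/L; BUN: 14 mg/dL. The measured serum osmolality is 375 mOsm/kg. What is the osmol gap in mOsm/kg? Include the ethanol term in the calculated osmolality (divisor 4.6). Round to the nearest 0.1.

Calculated osmolality = 2·Na + glucose + BUN/2.8 + ethanol/4.6
= 2·135 + 4.6 + 14/2.8 + 395/4.6
= 270 + 4.60 + 5 + 85.87
= 365.47 mOsm/kg ≈ 365.5 mOsm/kg
Osmolar gap = measured − calculated = 375 − 365.5 = 9.5 mOsm/kg

9.5 mOsm/kg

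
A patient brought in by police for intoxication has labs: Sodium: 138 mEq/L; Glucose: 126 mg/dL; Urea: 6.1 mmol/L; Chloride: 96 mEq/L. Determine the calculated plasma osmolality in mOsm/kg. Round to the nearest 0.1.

289.1 mOsm/kg

Calculated osmolality = 2·Na + glucose/18 + urea
= 2·138 + 126/18 + 6.1
= 276 + 7 + 6.10
= 289.1 mOsm/kg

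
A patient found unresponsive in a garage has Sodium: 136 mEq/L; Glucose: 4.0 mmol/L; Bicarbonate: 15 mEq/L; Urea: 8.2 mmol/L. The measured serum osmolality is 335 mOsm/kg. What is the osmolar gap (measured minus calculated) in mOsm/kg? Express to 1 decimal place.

50.8 mOsm/kg

Calculated osmolality = 2·Na + glucose + urea
= 2·136 + 4 + 8.2
= 272 + 4 + 8.20
= 284.2 mOsm/kg ≈ 284.2 mOsm/kg
Osmolar gap = measured − calculated = 335 − 284.2 = 50.8 mOsm/kg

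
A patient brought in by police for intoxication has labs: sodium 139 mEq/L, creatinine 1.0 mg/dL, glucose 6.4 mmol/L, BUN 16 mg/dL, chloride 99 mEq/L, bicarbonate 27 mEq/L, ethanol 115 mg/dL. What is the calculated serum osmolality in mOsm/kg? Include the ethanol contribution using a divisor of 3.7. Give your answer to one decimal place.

Calculated osmolality = 2·Na + glucose + BUN/2.8 + ethanol/3.7
= 2·139 + 6.4 + 16/2.8 + 115/3.7
= 278 + 6.40 + 5.71 + 31.08
= 321.19 mOsm/kg

321.2 mOsm/kg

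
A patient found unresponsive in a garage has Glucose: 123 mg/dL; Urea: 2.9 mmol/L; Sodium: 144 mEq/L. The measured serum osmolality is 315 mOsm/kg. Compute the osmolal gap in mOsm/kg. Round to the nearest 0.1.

17.3 mOsm/kg

Calculated osmolality = 2·Na + glucose/18 + urea
= 2·144 + 123/18 + 2.9
= 288 + 6.83 + 2.90
= 297.73 mOsm/kg ≈ 297.7 mOsm/kg
Osmolar gap = measured − calculated = 315 − 297.7 = 17.3 mOsm/kg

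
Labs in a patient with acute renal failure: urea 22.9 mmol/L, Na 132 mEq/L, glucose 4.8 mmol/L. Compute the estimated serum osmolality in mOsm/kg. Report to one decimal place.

291.7 mOsm/kg

Calculated osmolality = 2·Na + glucose + urea
= 2·132 + 4.8 + 22.9
= 264 + 4.80 + 22.90
= 291.7 mOsm/kg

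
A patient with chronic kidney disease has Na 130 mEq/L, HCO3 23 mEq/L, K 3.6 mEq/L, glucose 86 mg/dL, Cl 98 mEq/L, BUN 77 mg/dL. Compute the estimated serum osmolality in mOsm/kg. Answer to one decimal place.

292.3 mOsm/kg

Calculated osmolality = 2·Na + glucose/18 + BUN/2.8
= 2·130 + 86/18 + 77/2.8
= 260 + 4.78 + 27.50
= 292.28 mOsm/kg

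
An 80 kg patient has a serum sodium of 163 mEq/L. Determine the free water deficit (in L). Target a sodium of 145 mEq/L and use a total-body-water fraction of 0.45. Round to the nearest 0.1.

4.5 L

TBW = 0.45 · 80 = 36 L
Free water deficit = TBW · (Na/145 − 1)
= 36 · (163/145 − 1)
= 36 · 0.1241
= 4.47 L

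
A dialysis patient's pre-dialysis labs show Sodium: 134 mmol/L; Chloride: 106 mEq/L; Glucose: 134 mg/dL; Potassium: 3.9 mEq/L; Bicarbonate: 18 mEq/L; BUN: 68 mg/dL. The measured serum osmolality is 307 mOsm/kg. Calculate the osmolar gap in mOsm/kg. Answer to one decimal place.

7.3 mOsm/kg

Calculated osmolality = 2·Na + glucose/18 + BUN/2.8
= 2·134 + 134/18 + 68/2.8
= 268 + 7.44 + 24.29
= 299.73 mOsm/kg ≈ 299.7 mOsm/kg
Osmolar gap = measured − calculated = 307 − 299.7 = 7.3 mOsm/kg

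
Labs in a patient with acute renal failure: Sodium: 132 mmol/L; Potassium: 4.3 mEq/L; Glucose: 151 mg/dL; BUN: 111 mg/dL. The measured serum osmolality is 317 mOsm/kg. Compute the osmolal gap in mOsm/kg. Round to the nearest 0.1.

Calculated osmolality = 2·Na + glucose/18 + BUN/2.8
= 2·132 + 151/18 + 111/2.8
= 264 + 8.39 + 39.64
= 312.03 mOsm/kg ≈ 312.0 mOsm/kg
Osmolar gap = measured − calculated = 317 − 312.0 = 5.0 mOsm/kg

5.0 mOsm/kg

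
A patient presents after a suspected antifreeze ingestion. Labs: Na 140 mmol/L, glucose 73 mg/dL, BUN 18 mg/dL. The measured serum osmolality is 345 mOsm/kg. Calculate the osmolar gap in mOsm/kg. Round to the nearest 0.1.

Calculated osmolality = 2·Na + glucose/18 + BUN/2.8
= 2·140 + 73/18 + 18/2.8
= 280 + 4.06 + 6.43
= 290.49 mOsm/kg ≈ 290.5 mOsm/kg
Osmolar gap = measured − calculated = 345 − 290.5 = 54.5 mOsm/kg

54.5 mOsm/kg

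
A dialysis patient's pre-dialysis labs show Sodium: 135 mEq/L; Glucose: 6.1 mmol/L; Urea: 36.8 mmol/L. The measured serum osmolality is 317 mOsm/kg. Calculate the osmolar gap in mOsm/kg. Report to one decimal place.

4.1 mOsm/kg

Calculated osmolality = 2·Na + glucose + urea
= 2·135 + 6.1 + 36.8
= 270 + 6.10 + 36.80
= 312.9 mOsm/kg ≈ 312.9 mOsm/kg
Osmolar gap = measured − calculated = 317 − 312.9 = 4.1 mOsm/kg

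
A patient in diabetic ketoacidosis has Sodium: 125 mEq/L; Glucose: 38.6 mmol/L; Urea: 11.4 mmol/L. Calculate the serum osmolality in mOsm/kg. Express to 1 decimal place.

300.0 mOsm/kg

Calculated osmolality = 2·Na + glucose + urea
= 2·125 + 38.6 + 11.4
= 250 + 38.60 + 11.40
= 300 mOsm/kg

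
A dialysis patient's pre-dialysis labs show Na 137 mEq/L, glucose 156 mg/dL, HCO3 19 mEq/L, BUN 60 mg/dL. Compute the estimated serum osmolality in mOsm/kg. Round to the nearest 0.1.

Calculated osmolality = 2·Na + glucose/18 + BUN/2.8
= 2·137 + 156/18 + 60/2.8
= 274 + 8.67 + 21.43
= 304.1 mOsm/kg

304.1 mOsm/kg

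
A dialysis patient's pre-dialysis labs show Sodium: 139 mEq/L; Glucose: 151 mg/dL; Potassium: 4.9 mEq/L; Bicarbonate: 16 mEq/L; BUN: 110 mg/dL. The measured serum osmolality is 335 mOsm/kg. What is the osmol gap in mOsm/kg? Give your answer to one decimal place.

Calculated osmolality = 2·Na + glucose/18 + BUN/2.8
= 2·139 + 151/18 + 110/2.8
= 278 + 8.39 + 39.29
= 325.68 mOsm/kg ≈ 325.7 mOsm/kg
Osmolar gap = measured − calculated = 335 − 325.7 = 9.3 mOsm/kg

9.3 mOsm/kg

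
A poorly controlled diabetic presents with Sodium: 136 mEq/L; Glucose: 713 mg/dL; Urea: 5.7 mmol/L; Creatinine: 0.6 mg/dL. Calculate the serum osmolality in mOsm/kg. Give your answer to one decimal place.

317.3 mOsm/kg

Calculated osmolality = 2·Na + glucose/18 + urea
= 2·136 + 713/18 + 5.7
= 272 + 39.61 + 5.70
= 317.31 mOsm/kg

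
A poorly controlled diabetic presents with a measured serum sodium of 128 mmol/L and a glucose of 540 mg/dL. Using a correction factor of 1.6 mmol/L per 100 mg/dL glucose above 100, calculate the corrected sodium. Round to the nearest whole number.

135 mmol/L

Corrected Na = measured Na + 1.6 · (glucose − 100)/100
= 128 + 1.6 · (540 − 100)/100
= 128 + 7
= 135 mmol/L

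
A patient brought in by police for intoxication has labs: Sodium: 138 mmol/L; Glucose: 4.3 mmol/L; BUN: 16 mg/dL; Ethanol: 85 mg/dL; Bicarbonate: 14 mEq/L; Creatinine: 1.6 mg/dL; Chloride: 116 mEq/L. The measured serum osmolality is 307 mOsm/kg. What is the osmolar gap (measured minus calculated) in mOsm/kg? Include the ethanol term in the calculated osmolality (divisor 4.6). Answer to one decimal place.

2.5 mOsm/kg

Calculated osmolality = 2·Na + glucose + BUN/2.8 + ethanol/4.6
= 2·138 + 4.3 + 16/2.8 + 85/4.6
= 276 + 4.30 + 5.71 + 18.48
= 304.49 mOsm/kg ≈ 304.5 mOsm/kg
Osmolar gap = measured − calculated = 307 − 304.5 = 2.5 mOsm/kg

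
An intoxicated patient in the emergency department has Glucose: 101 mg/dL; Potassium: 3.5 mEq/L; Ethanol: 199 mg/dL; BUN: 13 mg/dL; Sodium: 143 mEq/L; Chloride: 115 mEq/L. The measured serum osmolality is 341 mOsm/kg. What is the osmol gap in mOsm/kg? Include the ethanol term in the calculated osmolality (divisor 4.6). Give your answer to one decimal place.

1.5 mOsm/kg

Calculated osmolality = 2·Na + glucose/18 + BUN/2.8 + ethanol/4.6
= 2·143 + 101/18 + 13/2.8 + 199/4.6
= 286 + 5.61 + 4.64 + 43.26
= 339.51 mOsm/kg ≈ 339.5 mOsm/kg
Osmolar gap = measured − calculated = 341 − 339.5 = 1.5 mOsm/kg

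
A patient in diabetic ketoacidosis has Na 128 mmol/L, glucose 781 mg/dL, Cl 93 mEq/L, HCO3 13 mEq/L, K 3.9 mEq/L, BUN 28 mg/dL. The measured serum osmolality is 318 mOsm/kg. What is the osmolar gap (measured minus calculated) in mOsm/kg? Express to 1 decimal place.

Calculated osmolality = 2·Na + glucose/18 + BUN/2.8
= 2·128 + 781/18 + 28/2.8
= 256 + 43.39 + 10
= 309.39 mOsm/kg ≈ 309.4 mOsm/kg
Osmolar gap = measured − calculated = 318 − 309.4 = 8.6 mOsm/kg

8.6 mOsm/kg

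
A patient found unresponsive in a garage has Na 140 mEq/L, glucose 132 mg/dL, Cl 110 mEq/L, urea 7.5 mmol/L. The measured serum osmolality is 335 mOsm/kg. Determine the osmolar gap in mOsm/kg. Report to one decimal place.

40.2 mOsm/kg

Calculated osmolality = 2·Na + glucose/18 + urea
= 2·140 + 132/18 + 7.5
= 280 + 7.33 + 7.50
= 294.83 mOsm/kg ≈ 294.8 mOsm/kg
Osmolar gap = measured − calculated = 335 − 294.8 = 40.2 mOsm/kg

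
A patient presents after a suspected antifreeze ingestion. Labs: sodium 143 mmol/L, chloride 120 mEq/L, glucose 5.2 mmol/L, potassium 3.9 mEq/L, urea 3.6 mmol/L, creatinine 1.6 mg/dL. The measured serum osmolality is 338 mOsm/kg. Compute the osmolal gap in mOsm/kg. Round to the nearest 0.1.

43.2 mOsm/kg

Calculated osmolality = 2·Na + glucose + urea
= 2·143 + 5.2 + 3.6
= 286 + 5.20 + 3.60
= 294.8 mOsm/kg ≈ 294.8 mOsm/kg
Osmolar gap = measured − calculated = 338 − 294.8 = 43.2 mOsm/kg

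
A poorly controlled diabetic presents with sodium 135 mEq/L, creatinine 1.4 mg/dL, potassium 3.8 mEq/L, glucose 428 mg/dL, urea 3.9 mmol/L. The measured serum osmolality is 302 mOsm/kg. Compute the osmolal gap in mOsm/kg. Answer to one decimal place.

4.3 mOsm/kg

Calculated osmolality = 2·Na + glucose/18 + urea
= 2·135 + 428/18 + 3.9
= 270 + 23.78 + 3.90
= 297.68 mOsm/kg ≈ 297.7 mOsm/kg
Osmolar gap = measured − calculated = 302 − 297.7 = 4.3 mOsm/kg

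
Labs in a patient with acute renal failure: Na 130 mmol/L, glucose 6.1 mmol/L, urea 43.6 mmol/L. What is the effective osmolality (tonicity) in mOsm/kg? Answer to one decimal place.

266.1 mOsm/kg

Effective osmolality excludes urea (freely permeant across cell membranes):
2·Na + glucose
= 2·130 + 6.1
= 260 + 6.1
= 266.1 mOsm/kg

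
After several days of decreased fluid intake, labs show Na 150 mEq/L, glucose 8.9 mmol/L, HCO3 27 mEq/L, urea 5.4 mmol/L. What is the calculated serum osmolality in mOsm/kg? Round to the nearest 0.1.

314.3 mOsm/kg

Calculated osmolality = 2·Na + glucose + urea
= 2·150 + 8.9 + 5.4
= 300 + 8.90 + 5.40
= 314.3 mOsm/kg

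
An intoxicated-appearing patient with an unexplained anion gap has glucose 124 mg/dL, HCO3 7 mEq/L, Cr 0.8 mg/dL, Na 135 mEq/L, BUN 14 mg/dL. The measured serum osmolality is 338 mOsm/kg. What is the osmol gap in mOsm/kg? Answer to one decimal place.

56.1 mOsm/kg

Calculated osmolality = 2·Na + glucose/18 + BUN/2.8
= 2·135 + 124/18 + 14/2.8
= 270 + 6.89 + 5
= 281.89 mOsm/kg ≈ 281.9 mOsm/kg
Osmolar gap = measured − calculated = 338 − 281.9 = 56.1 mOsm/kg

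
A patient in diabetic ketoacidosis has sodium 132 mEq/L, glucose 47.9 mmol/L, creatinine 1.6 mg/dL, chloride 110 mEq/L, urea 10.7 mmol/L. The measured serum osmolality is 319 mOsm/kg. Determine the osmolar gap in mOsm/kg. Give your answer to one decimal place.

Calculated osmolality = 2·Na + glucose + urea
= 2·132 + 47.9 + 10.7
= 264 + 47.90 + 10.70
= 322.6 mOsm/kg ≈ 322.6 mOsm/kg
Osmolar gap = measured − calculated = 319 − 322.6 = -3.6 mOsm/kg

-3.6 mOsm/kg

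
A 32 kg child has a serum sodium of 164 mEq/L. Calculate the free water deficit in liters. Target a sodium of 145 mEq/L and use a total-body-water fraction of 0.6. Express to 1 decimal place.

TBW = 0.6 · 32 = 19.2 L
Free water deficit = TBW · (Na/145 − 1)
= 19.2 · (164/145 − 1)
= 19.2 · 0.131
= 2.52 L

2.5 L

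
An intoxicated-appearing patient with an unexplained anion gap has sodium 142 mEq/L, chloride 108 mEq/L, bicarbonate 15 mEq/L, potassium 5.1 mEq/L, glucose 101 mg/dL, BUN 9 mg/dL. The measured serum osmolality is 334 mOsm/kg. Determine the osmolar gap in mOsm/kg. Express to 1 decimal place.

Calculated osmolality = 2·Na + glucose/18 + BUN/2.8
= 2·142 + 101/18 + 9/2.8
= 284 + 5.61 + 3.21
= 292.82 mOsm/kg ≈ 292.8 mOsm/kg
Osmolar gap = measured − calculated = 334 − 292.8 = 41.2 mOsm/kg

41.2 mOsm/kg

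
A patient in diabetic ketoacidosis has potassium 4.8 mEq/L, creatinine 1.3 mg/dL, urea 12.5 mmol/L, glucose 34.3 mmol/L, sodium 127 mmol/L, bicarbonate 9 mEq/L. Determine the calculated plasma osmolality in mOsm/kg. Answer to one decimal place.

Calculated osmolality = 2·Na + glucose + urea
= 2·127 + 34.3 + 12.5
= 254 + 34.30 + 12.50
= 300.8 mOsm/kg

300.8 mOsm/kg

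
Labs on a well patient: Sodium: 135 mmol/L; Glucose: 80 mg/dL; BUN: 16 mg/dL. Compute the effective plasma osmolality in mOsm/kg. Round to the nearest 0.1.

Effective osmolality excludes urea (freely permeant across cell membranes):
2·Na + glucose/18
= 2·135 + 80/18
= 270 + 4.44
= 274.44 mOsm/kg

274.4 mOsm/kg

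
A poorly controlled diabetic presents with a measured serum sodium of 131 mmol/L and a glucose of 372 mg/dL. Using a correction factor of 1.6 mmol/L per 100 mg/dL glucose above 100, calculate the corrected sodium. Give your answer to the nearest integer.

Corrected Na = measured Na + 1.6 · (glucose − 100)/100
= 131 + 1.6 · (372 − 100)/100
= 131 + 4.4
= 135.4 mmol/L

135 mmol/L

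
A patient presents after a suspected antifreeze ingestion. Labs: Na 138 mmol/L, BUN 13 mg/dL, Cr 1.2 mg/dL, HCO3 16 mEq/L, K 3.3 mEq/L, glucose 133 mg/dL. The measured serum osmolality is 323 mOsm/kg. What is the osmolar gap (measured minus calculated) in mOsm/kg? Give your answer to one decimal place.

Calculated osmolality = 2·Na + glucose/18 + BUN/2.8
= 2·138 + 133/18 + 13/2.8
= 276 + 7.39 + 4.64
= 288.03 mOsm/kg ≈ 288.0 mOsm/kg
Osmolar gap = measured − calculated = 323 − 288.0 = 35.0 mOsm/kg

35.0 mOsm/kg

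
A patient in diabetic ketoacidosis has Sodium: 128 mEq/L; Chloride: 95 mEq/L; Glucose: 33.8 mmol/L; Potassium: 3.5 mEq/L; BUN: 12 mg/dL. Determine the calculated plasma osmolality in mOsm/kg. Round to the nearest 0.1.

Calculated osmolality = 2·Na + glucose + BUN/2.8
= 2·128 + 33.8 + 12/2.8
= 256 + 33.80 + 4.29
= 294.09 mOsm/kg

294.1 mOsm/kg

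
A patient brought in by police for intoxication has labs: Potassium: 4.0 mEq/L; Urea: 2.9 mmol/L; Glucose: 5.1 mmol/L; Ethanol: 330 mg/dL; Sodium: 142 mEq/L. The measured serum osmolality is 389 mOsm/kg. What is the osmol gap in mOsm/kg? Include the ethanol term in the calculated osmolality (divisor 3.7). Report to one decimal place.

Calculated osmolality = 2·Na + glucose + urea + ethanol/3.7
= 2·142 + 5.1 + 2.9 + 330/3.7
= 284 + 5.10 + 2.90 + 89.19
= 381.19 mOsm/kg ≈ 381.2 mOsm/kg
Osmolar gap = measured − calculated = 389 − 381.2 = 7.8 mOsm/kg

7.8 mOsm/kg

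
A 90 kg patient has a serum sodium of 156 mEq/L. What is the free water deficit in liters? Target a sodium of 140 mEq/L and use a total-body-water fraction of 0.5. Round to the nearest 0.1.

TBW = 0.5 · 90 = 45 L
Free water deficit = TBW · (Na/140 − 1)
= 45 · (156/140 − 1)
= 45 · 0.1143
= 5.14 L

5.1 L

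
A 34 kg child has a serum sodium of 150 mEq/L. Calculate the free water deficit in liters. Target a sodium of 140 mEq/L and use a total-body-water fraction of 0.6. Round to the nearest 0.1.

1.5 L

TBW = 0.6 · 34 = 20.4 L
Free water deficit = TBW · (Na/140 − 1)
= 20.4 · (150/140 − 1)
= 20.4 · 0.0714
= 1.46 L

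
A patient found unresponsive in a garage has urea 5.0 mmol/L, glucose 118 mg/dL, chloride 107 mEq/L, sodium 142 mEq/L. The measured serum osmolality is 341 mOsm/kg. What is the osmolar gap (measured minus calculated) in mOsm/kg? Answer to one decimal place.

45.4 mOsm/kg

Calculated osmolality = 2·Na + glucose/18 + urea
= 2·142 + 118/18 + 5
= 284 + 6.56 + 5
= 295.56 mOsm/kg ≈ 295.6 mOsm/kg
Osmolar gap = measured − calculated = 341 − 295.6 = 45.4 mOsm/kg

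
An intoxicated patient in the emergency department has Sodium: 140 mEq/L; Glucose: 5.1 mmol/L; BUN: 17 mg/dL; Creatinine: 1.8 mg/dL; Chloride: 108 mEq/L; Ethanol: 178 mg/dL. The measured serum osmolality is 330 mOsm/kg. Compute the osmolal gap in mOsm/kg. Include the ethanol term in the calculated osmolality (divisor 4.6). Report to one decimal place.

0.1 mOsm/kg

Calculated osmolality = 2·Na + glucose + BUN/2.8 + ethanol/4.6
= 2·140 + 5.1 + 17/2.8 + 178/4.6
= 280 + 5.10 + 6.07 + 38.70
= 329.87 mOsm/kg ≈ 329.9 mOsm/kg
Osmolar gap = measured − calculated = 330 − 329.9 = 0.1 mOsm/kg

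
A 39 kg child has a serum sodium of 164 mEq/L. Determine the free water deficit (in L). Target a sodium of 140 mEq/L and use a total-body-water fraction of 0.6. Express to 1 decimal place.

4.0 L

TBW = 0.6 · 39 = 23.4 L
Free water deficit = TBW · (Na/140 − 1)
= 23.4 · (164/140 − 1)
= 23.4 · 0.1714
= 4.01 L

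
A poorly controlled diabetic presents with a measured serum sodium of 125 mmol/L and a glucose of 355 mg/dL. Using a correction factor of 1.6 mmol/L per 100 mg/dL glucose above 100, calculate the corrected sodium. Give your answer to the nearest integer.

129 mmol/L

Corrected Na = measured Na + 1.6 · (glucose − 100)/100
= 125 + 1.6 · (355 − 100)/100
= 125 + 4.1
= 129.1 mmol/L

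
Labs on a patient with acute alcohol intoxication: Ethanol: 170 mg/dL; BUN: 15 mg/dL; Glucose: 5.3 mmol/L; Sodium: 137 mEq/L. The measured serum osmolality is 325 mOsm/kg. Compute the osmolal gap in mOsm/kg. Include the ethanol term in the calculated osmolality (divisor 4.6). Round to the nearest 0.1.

Calculated osmolality = 2·Na + glucose + BUN/2.8 + ethanol/4.6
= 2·137 + 5.3 + 15/2.8 + 170/4.6
= 274 + 5.30 + 5.36 + 36.96
= 321.62 mOsm/kg ≈ 321.6 mOsm/kg
Osmolar gap = measured − calculated = 325 − 321.6 = 3.4 mOsm/kg

3.4 mOsm/kg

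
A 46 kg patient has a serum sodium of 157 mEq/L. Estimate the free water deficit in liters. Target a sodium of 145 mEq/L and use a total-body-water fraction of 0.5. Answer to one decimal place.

TBW = 0.5 · 46 = 23 L
Free water deficit = TBW · (Na/145 − 1)
= 23 · (157/145 − 1)
= 23 · 0.0828
= 1.9 L

1.9 L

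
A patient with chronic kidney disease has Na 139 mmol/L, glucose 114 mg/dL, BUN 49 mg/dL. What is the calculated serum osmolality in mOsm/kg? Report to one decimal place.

Calculated osmolality = 2·Na + glucose/18 + BUN/2.8
= 2·139 + 114/18 + 49/2.8
= 278 + 6.33 + 17.50
= 301.83 mOsm/kg

301.8 mOsm/kg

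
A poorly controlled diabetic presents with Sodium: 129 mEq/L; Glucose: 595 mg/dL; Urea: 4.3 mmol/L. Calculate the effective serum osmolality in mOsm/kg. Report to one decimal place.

291.1 mOsm/kg

Effective osmolality excludes urea (freely permeant across cell membranes):
2·Na + glucose/18
= 2·129 + 595/18
= 258 + 33.06
= 291.06 mOsm/kg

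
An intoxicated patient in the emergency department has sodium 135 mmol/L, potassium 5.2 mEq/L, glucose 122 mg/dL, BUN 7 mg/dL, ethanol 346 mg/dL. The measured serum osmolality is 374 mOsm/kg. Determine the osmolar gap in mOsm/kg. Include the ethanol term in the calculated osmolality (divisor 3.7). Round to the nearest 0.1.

1.2 mOsm/kg

Calculated osmolality = 2·Na + glucose/18 + BUN/2.8 + ethanol/3.7
= 2·135 + 122/18 + 7/2.8 + 346/3.7
= 270 + 6.78 + 2.50 + 93.51
= 372.79 mOsm/kg ≈ 372.8 mOsm/kg
Osmolar gap = measured − calculated = 374 − 372.8 = 1.2 mOsm/kg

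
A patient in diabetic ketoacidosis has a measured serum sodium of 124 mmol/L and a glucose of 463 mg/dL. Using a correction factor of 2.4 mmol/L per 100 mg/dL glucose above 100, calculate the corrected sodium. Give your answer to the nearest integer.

Corrected Na = measured Na + 2.4 · (glucose − 100)/100
= 124 + 2.4 · (463 − 100)/100
= 124 + 8.7
= 132.7 mmol/L

133 mmol/L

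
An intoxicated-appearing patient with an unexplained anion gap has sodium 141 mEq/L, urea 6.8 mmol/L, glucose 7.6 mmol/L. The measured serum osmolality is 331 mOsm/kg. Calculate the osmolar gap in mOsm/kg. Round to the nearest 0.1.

34.6 mOsm/kg

Calculated osmolality = 2·Na + glucose + urea
= 2·141 + 7.6 + 6.8
= 282 + 7.60 + 6.80
= 296.4 mOsm/kg ≈ 296.4 mOsm/kg
Osmolar gap = measured − calculated = 331 − 296.4 = 34.6 mOsm/kg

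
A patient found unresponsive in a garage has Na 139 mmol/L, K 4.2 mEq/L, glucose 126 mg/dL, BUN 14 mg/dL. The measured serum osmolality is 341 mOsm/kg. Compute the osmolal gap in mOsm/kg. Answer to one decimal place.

Calculated osmolality = 2·Na + glucose/18 + BUN/2.8
= 2·139 + 126/18 + 14/2.8
= 278 + 7 + 5
= 290 mOsm/kg ≈ 290.0 mOsm/kg
Osmolar gap = measured − calculated = 341 − 290.0 = 51.0 mOsm/kg

51.0 mOsm/kg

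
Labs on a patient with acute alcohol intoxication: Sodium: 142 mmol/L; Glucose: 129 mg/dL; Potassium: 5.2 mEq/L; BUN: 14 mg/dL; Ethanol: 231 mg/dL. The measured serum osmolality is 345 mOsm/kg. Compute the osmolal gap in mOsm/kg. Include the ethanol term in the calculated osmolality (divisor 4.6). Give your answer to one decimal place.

-1.4 mOsm/kg

Calculated osmolality = 2·Na + glucose/18 + BUN/2.8 + ethanol/4.6
= 2·142 + 129/18 + 14/2.8 + 231/4.6
= 284 + 7.17 + 5 + 50.22
= 346.39 mOsm/kg ≈ 346.4 mOsm/kg
Osmolar gap = measured − calculated = 345 − 346.4 = -1.4 mOsm/kg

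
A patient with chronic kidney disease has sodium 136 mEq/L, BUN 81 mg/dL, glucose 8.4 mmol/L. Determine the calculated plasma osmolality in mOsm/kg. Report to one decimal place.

309.3 mOsm/kg

Calculated osmolality = 2·Na + glucose + BUN/2.8
= 2·136 + 8.4 + 81/2.8
= 272 + 8.40 + 28.93
= 309.33 mOsm/kg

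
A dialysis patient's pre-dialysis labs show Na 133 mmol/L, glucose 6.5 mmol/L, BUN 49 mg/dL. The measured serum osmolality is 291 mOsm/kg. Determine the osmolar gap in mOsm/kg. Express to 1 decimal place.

1.0 mOsm/kg

Calculated osmolality = 2·Na + glucose + BUN/2.8
= 2·133 + 6.5 + 49/2.8
= 266 + 6.50 + 17.50
= 290 mOsm/kg ≈ 290.0 mOsm/kg
Osmolar gap = measured − calculated = 291 − 290.0 = 1.0 mOsm/kg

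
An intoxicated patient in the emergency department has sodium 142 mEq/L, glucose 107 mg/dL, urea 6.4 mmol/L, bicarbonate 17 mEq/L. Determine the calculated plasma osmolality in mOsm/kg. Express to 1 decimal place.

296.3 mOsm/kg

Calculated osmolality = 2·Na + glucose/18 + urea
= 2·142 + 107/18 + 6.4
= 284 + 5.94 + 6.40
= 296.34 mOsm/kg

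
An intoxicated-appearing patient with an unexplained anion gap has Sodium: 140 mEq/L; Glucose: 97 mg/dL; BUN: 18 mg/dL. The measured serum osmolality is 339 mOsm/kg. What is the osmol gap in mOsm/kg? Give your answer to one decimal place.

Calculated osmolality = 2·Na + glucose/18 + BUN/2.8
= 2·140 + 97/18 + 18/2.8
= 280 + 5.39 + 6.43
= 291.82 mOsm/kg ≈ 291.8 mOsm/kg
Osmolar gap = measured − calculated = 339 − 291.8 = 47.2 mOsm/kg

47.2 mOsm/kg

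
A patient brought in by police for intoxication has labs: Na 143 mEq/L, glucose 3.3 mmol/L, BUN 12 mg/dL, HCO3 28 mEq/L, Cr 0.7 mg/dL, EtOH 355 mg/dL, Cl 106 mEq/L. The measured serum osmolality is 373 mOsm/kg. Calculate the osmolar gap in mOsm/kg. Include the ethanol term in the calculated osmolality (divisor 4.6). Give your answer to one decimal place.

Calculated osmolality = 2·Na + glucose + BUN/2.8 + ethanol/4.6
= 2·143 + 3.3 + 12/2.8 + 355/4.6
= 286 + 3.30 + 4.29 + 77.17
= 370.76 mOsm/kg ≈ 370.8 mOsm/kg
Osmolar gap = measured − calculated = 373 − 370.8 = 2.2 mOsm/kg

2.2 mOsm/kg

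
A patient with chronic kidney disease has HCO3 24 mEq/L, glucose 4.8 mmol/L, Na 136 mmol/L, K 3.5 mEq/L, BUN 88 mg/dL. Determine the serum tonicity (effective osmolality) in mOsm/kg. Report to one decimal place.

276.8 mOsm/kg

Effective osmolality excludes urea (freely permeant across cell membranes):
2·Na + glucose
= 2·136 + 4.8
= 272 + 4.8
= 276.8 mOsm/kg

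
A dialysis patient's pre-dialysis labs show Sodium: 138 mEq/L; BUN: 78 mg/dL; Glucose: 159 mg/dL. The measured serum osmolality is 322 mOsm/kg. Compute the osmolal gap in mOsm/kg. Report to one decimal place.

9.3 mOsm/kg

Calculated osmolality = 2·Na + glucose/18 + BUN/2.8
= 2·138 + 159/18 + 78/2.8
= 276 + 8.83 + 27.86
= 312.69 mOsm/kg ≈ 312.7 mOsm/kg
Osmolar gap = measured − calculated = 322 − 312.7 = 9.3 mOsm/kg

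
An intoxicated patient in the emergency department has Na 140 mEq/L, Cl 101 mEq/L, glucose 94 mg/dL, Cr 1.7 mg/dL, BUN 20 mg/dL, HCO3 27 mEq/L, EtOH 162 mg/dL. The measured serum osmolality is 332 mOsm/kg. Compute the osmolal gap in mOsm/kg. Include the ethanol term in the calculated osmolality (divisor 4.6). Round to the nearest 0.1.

Calculated osmolality = 2·Na + glucose/18 + BUN/2.8 + ethanol/4.6
= 2·140 + 94/18 + 20/2.8 + 162/4.6
= 280 + 5.22 + 7.14 + 35.22
= 327.58 mOsm/kg ≈ 327.6 mOsm/kg
Osmolar gap = measured − calculated = 332 − 327.6 = 4.4 mOsm/kg

4.4 mOsm/kg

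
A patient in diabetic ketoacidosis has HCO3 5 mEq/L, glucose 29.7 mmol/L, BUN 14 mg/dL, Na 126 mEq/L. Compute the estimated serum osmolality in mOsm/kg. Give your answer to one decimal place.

286.7 mOsm/kg

Calculated osmolality = 2·Na + glucose + BUN/2.8
= 2·126 + 29.7 + 14/2.8
= 252 + 29.70 + 5
= 286.7 mOsm/kg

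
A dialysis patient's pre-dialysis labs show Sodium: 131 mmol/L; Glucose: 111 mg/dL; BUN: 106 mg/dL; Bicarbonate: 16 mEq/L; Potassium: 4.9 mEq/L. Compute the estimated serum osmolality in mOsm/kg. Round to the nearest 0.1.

306.0 mOsm/kg

Calculated osmolality = 2·Na + glucose/18 + BUN/2.8
= 2·131 + 111/18 + 106/2.8
= 262 + 6.17 + 37.86
= 306.03 mOsm/kg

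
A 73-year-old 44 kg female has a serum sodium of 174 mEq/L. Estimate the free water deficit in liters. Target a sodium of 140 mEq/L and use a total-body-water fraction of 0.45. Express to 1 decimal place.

TBW = 0.45 · 44 = 19.8 L
Free water deficit = TBW · (Na/140 − 1)
= 19.8 · (174/140 − 1)
= 19.8 · 0.2429
= 4.81 L

4.8 L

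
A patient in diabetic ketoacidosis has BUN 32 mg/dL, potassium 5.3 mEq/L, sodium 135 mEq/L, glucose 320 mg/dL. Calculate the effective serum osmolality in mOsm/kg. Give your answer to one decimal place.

287.8 mOsm/kg

Effective osmolality excludes urea (freely permeant across cell membranes):
2·Na + glucose/18
= 2·135 + 320/18
= 270 + 17.78
= 287.78 mOsm/kg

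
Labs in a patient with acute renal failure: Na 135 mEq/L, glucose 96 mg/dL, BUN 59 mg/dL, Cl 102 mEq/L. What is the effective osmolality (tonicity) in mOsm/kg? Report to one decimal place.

Effective osmolality excludes urea (freely permeant across cell membranes):
2·Na + glucose/18
= 2·135 + 96/18
= 270 + 5.33
= 275.33 mOsm/kg

275.3 mOsm/kg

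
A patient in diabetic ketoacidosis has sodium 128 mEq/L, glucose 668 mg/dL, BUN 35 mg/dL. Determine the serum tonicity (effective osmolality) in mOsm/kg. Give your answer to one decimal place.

Effective osmolality excludes urea (freely permeant across cell membranes):
2·Na + glucose/18
= 2·128 + 668/18
= 256 + 37.11
= 293.11 mOsm/kg

293.1 mOsm/kg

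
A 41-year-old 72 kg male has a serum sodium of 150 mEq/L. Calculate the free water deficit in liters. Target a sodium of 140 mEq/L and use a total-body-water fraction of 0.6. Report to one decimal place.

TBW = 0.6 · 72 = 43.2 L
Free water deficit = TBW · (Na/140 − 1)
= 43.2 · (150/140 − 1)
= 43.2 · 0.0714
= 3.08 L

3.1 L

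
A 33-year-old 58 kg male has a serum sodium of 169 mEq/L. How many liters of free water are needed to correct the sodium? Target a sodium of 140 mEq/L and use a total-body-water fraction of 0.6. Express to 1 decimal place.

TBW = 0.6 · 58 = 34.8 L
Free water deficit = TBW · (Na/140 − 1)
= 34.8 · (169/140 − 1)
= 34.8 · 0.2071
= 7.21 L

7.2 L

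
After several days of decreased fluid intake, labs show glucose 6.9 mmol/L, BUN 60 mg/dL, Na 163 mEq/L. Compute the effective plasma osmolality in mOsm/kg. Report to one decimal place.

332.9 mOsm/kg

Effective osmolality excludes urea (freely permeant across cell membranes):
2·Na + glucose
= 2·163 + 6.9
= 326 + 6.9
= 332.9 mOsm/kg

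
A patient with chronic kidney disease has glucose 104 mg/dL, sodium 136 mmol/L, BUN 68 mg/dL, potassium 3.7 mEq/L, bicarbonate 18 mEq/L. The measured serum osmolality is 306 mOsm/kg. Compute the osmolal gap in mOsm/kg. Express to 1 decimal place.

Calculated osmolality = 2·Na + glucose/18 + BUN/2.8
= 2·136 + 104/18 + 68/2.8
= 272 + 5.78 + 24.29
= 302.07 mOsm/kg ≈ 302.1 mOsm/kg
Osmolar gap = measured − calculated = 306 − 302.1 = 3.9 mOsm/kg

3.9 mOsm/kg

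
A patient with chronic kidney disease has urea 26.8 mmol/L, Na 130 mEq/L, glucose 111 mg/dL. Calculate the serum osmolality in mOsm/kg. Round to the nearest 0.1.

293.0 mOsm/kg

Calculated osmolality = 2·Na + glucose/18 + urea
= 2·130 + 111/18 + 26.8
= 260 + 6.17 + 26.80
= 292.97 mOsm/kg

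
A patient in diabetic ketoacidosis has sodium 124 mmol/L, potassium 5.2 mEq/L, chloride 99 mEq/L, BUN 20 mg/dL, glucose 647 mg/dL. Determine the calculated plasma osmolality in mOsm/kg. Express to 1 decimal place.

Calculated osmolality = 2·Na + glucose/18 + BUN/2.8
= 2·124 + 647/18 + 20/2.8
= 248 + 35.94 + 7.14
= 291.08 mOsm/kg

291.1 mOsm/kg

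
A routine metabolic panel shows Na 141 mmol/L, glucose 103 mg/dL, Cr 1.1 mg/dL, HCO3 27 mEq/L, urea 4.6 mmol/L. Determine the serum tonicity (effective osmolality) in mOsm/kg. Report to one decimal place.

Effective osmolality excludes urea (freely permeant across cell membranes):
2·Na + glucose/18
= 2·141 + 103/18
= 282 + 5.72
= 287.72 mOsm/kg

287.7 mOsm/kg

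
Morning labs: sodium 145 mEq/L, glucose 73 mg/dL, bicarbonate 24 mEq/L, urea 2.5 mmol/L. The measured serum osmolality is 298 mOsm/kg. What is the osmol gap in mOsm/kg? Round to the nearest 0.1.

Calculated osmolality = 2·Na + glucose/18 + urea
= 2·145 + 73/18 + 2.5
= 290 + 4.06 + 2.50
= 296.56 mOsm/kg ≈ 296.6 mOsm/kg
Osmolar gap = measured − calculated = 298 − 296.6 = 1.4 mOsm/kg

1.4 mOsm/kg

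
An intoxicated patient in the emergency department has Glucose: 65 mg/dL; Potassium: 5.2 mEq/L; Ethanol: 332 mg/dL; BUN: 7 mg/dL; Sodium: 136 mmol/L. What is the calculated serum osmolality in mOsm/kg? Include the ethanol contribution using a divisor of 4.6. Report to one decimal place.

Calculated osmolality = 2·Na + glucose/18 + BUN/2.8 + ethanol/4.6
= 2·136 + 65/18 + 7/2.8 + 332/4.6
= 272 + 3.61 + 2.50 + 72.17
= 350.28 mOsm/kg

350.3 mOsm/kg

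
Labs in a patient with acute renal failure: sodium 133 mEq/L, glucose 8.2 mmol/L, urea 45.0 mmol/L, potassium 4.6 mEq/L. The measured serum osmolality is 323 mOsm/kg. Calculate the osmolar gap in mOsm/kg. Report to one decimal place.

3.8 mOsm/kg

Calculated osmolality = 2·Na + glucose + urea
= 2·133 + 8.2 + 45
= 266 + 8.20 + 45
= 319.2 mOsm/kg ≈ 319.2 mOsm/kg
Osmolar gap = measured − calculated = 323 − 319.2 = 3.8 mOsm/kg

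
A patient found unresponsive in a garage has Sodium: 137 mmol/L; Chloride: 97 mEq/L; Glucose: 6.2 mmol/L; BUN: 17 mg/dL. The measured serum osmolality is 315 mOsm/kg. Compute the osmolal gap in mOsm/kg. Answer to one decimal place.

28.7 mOsm/kg

Calculated osmolality = 2·Na + glucose + BUN/2.8
= 2·137 + 6.2 + 17/2.8
= 274 + 6.20 + 6.07
= 286.27 mOsm/kg ≈ 286.3 mOsm/kg
Osmolar gap = measured − calculated = 315 − 286.3 = 28.7 mOsm/kg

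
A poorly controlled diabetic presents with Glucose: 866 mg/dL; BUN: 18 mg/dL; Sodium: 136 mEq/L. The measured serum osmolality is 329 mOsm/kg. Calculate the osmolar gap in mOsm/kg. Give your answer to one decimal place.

2.5 mOsm/kg

Calculated osmolality = 2·Na + glucose/18 + BUN/2.8
= 2·136 + 866/18 + 18/2.8
= 272 + 48.11 + 6.43
= 326.54 mOsm/kg ≈ 326.5 mOsm/kg
Osmolar gap = measured − calculated = 329 − 326.5 = 2.5 mOsm/kg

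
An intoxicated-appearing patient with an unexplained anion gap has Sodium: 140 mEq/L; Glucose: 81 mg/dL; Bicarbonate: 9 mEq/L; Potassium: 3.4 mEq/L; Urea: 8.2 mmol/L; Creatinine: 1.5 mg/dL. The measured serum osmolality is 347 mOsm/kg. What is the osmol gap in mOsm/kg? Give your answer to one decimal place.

Calculated osmolality = 2·Na + glucose/18 + urea
= 2·140 + 81/18 + 8.2
= 280 + 4.50 + 8.20
= 292.7 mOsm/kg ≈ 292.7 mOsm/kg
Osmolar gap = measured − calculated = 347 − 292.7 = 54.3 mOsm/kg

54.3 mOsm/kg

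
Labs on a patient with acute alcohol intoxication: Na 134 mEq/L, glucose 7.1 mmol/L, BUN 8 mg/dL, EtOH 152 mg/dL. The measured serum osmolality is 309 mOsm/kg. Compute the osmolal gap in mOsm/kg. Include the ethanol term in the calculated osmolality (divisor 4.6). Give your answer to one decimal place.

-2.0 mOsm/kg

Calculated osmolality = 2·Na + glucose + BUN/2.8 + ethanol/4.6
= 2·134 + 7.1 + 8/2.8 + 152/4.6
= 268 + 7.10 + 2.86 + 33.04
= 311 mOsm/kg ≈ 311.0 mOsm/kg
Osmolar gap = measured − calculated = 309 − 311.0 = -2.0 mOsm/kg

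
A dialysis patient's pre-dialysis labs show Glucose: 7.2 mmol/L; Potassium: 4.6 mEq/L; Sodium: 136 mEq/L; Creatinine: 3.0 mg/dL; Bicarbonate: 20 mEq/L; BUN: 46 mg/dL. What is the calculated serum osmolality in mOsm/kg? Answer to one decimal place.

295.6 mOsm/kg

Calculated osmolality = 2·Na + glucose + BUN/2.8
= 2·136 + 7.2 + 46/2.8
= 272 + 7.20 + 16.43
= 295.63 mOsm/kg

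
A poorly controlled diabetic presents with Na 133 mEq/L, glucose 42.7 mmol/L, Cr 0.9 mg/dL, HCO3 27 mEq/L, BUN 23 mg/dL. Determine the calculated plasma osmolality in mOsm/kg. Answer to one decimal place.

Calculated osmolality = 2·Na + glucose + BUN/2.8
= 2·133 + 42.7 + 23/2.8
= 266 + 42.70 + 8.21
= 316.91 mOsm/kg

316.9 mOsm/kg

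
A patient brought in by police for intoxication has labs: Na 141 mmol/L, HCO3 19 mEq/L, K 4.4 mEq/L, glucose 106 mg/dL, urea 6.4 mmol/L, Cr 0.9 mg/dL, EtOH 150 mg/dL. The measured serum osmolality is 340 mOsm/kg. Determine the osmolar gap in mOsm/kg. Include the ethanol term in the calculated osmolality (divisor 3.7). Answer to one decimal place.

5.2 mOsm/kg

Calculated osmolality = 2·Na + glucose/18 + urea + ethanol/3.7
= 2·141 + 106/18 + 6.4 + 150/3.7
= 282 + 5.89 + 6.40 + 40.54
= 334.83 mOsm/kg ≈ 334.8 mOsm/kg
Osmolar gap = measured − calculated = 340 − 334.8 = 5.2 mOsm/kg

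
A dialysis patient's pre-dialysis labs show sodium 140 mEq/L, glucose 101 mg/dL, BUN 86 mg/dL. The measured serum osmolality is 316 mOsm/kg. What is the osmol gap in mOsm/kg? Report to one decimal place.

-0.3 mOsm/kg

Calculated osmolality = 2·Na + glucose/18 + BUN/2.8
= 2·140 + 101/18 + 86/2.8
= 280 + 5.61 + 30.71
= 316.32 mOsm/kg ≈ 316.3 mOsm/kg
Osmolar gap = measured − calculated = 316 − 316.3 = -0.3 mOsm/kg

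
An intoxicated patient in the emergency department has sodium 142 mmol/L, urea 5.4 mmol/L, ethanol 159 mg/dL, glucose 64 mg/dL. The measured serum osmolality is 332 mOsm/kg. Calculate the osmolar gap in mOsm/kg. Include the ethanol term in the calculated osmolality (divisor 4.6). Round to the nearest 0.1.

Calculated osmolality = 2·Na + glucose/18 + urea + ethanol/4.6
= 2·142 + 64/18 + 5.4 + 159/4.6
= 284 + 3.56 + 5.40 + 34.57
= 327.53 mOsm/kg ≈ 327.5 mOsm/kg
Osmolar gap = measured − calculated = 332 − 327.5 = 4.5 mOsm/kg

4.5 mOsm/kg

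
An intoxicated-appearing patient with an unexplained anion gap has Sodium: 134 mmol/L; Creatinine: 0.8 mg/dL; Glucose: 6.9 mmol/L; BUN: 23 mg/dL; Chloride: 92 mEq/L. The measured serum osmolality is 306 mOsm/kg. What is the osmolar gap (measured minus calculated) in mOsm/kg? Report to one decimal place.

22.9 mOsm/kg

Calculated osmolality = 2·Na + glucose + BUN/2.8
= 2·134 + 6.9 + 23/2.8
= 268 + 6.90 + 8.21
= 283.11 mOsm/kg ≈ 283.1 mOsm/kg
Osmolar gap = measured − calculated = 306 − 283.1 = 22.9 mOsm/kg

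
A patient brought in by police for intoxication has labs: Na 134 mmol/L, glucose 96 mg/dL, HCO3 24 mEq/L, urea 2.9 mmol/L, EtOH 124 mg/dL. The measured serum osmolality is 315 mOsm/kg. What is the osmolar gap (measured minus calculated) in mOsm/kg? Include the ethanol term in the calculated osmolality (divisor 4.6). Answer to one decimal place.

Calculated osmolality = 2·Na + glucose/18 + urea + ethanol/4.6
= 2·134 + 96/18 + 2.9 + 124/4.6
= 268 + 5.33 + 2.90 + 26.96
= 303.19 mOsm/kg ≈ 303.2 mOsm/kg
Osmolar gap = measured − calculated = 315 − 303.2 = 11.8 mOsm/kg

11.8 mOsm/kg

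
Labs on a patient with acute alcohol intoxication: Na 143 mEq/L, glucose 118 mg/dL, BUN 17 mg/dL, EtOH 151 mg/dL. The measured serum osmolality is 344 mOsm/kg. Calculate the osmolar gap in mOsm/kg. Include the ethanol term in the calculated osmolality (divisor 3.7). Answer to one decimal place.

4.6 mOsm/kg

Calculated osmolality = 2·Na + glucose/18 + BUN/2.8 + ethanol/3.7
= 2·143 + 118/18 + 17/2.8 + 151/3.7
= 286 + 6.56 + 6.07 + 40.81
= 339.44 mOsm/kg ≈ 339.4 mOsm/kg
Osmolar gap = measured − calculated = 344 − 339.4 = 4.6 mOsm/kg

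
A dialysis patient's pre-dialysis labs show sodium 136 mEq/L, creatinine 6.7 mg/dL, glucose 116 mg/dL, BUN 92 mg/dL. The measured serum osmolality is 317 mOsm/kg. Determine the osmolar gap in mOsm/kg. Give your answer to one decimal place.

5.7 mOsm/kg

Calculated osmolality = 2·Na + glucose/18 + BUN/2.8
= 2·136 + 116/18 + 92/2.8
= 272 + 6.44 + 32.86
= 311.3 mOsm/kg ≈ 311.3 mOsm/kg
Osmolar gap = measured − calculated = 317 − 311.3 = 5.7 mOsm/kg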